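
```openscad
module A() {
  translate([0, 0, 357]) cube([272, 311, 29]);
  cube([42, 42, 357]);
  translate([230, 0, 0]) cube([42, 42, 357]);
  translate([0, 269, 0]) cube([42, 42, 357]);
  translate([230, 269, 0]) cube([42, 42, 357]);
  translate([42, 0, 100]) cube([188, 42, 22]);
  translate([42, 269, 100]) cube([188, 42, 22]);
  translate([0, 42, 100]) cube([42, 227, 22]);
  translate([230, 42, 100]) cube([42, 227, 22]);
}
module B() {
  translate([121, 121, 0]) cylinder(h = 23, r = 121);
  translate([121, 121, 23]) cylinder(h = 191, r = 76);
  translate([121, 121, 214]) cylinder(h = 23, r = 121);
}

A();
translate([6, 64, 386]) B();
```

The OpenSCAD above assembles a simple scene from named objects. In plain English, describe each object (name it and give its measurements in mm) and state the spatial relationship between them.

A is a four-legged stool. The seat is 272×311 mm, 29 mm thick, top at z = 386 mm. It stands on four square legs, each 42×42 mm in cross-section, from z = 0 to the seat underside, each flush with a corner of the seat. Four stretchers, 42 mm wide and 22 mm tall, connect adjacent legs with their undersides at z = 100 mm, each running between the inner faces of the legs it joins and aligned with the legs' outer faces on the other axis.

B is a spool: two coaxial disc flanges of radius 121 mm and thickness 23 mm, joined by a core cylinder of radius 76 mm and height 191 mm. The lower flange rests on z = 0 and the three cylinders share a vertical axis.

The spool is on top of the stool.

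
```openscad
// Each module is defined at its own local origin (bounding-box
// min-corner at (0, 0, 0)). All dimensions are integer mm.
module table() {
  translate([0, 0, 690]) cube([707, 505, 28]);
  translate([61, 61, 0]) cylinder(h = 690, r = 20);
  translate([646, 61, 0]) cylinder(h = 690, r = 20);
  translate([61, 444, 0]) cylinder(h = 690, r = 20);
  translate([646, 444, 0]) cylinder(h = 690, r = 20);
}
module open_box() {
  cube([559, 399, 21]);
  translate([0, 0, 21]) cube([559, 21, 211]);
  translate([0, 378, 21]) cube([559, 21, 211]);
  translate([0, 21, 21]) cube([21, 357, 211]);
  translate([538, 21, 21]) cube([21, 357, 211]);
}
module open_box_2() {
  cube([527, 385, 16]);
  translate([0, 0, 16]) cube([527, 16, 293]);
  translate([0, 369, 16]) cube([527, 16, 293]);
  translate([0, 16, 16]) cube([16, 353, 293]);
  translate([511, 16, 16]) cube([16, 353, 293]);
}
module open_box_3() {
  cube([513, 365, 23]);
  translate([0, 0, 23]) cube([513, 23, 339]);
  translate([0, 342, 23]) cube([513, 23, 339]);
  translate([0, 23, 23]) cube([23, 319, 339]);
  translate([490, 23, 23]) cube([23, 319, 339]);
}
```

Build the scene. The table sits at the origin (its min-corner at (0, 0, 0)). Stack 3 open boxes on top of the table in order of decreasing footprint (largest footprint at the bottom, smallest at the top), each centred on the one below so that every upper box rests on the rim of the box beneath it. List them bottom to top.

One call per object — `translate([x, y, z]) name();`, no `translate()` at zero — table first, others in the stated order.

table();
translate([74, 53, 718]) open_box();
translate([90, 60, 950]) open_box_2();
translate([97, 70, 1259]) open_box_3();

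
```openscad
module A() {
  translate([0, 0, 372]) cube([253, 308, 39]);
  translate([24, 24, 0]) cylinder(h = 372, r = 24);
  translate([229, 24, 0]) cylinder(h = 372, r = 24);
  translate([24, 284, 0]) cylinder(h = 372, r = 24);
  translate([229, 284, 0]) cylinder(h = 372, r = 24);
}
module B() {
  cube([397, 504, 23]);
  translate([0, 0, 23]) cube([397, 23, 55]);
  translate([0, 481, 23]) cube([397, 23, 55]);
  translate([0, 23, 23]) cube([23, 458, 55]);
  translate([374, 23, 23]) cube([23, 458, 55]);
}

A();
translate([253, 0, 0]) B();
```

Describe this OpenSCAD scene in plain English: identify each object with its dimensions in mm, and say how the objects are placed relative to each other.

A is a simple wooden stool: a rectangular seat 253 mm (x) by 308 mm (y), 39 mm thick, top face at z = 411 mm, on four round legs, each 48 mm in diameter. The legs rest on z = 0, each leg's axis is inset half a diameter from the nearest pair of seat edges (so the leg's bounding box is flush with the corner).

B is an open storage box with external size 397×504×78 mm and wall thickness 23 mm (the base is also 23 mm thick). The base covers the whole footprint; the four walls stand on the base, with the y-facing walls full-width and the x-facing walls fitting between their inner faces.

The open box is against the stool's +x side, with their −y faces flush.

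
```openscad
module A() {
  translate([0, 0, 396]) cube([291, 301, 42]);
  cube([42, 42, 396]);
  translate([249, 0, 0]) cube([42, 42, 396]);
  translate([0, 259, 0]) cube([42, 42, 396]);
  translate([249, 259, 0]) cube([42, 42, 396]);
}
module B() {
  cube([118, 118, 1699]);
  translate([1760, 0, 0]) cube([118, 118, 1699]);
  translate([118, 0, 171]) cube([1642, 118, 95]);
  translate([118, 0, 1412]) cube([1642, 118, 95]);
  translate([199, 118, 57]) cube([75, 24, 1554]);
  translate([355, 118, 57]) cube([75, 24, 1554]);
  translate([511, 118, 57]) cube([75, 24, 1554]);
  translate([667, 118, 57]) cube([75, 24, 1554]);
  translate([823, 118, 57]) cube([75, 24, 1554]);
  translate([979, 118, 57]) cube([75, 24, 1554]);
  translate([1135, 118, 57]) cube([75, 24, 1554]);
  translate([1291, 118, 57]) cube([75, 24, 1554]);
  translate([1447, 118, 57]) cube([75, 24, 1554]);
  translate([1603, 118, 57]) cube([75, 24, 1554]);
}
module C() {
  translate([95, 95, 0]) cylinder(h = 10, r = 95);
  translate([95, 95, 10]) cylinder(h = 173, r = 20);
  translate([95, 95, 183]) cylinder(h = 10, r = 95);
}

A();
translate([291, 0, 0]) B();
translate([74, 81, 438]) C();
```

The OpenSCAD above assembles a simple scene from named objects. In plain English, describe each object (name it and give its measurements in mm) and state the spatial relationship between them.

A is a four-legged stool. The seat is 291×301 mm, 42 mm thick, top at z = 438 mm. It stands on four square legs, each 42×42 mm in cross-section, from z = 0 to the seat underside, each flush with a corner of the seat.

B is a fence section. Two 118×118 mm posts, 1699 mm tall, stand on the floor with a clear span of 1642 mm between their inner faces. Two horizontal rails of 118×95 mm section span the gap between the posts with their undersides at z = 171 mm and z = 1412 mm, flush with the posts' −y face. 10 pickets, each 75 mm wide, 24 mm thick and 1554 mm tall, are fixed to the +y face of the rails with their bottoms at z = 57 mm, evenly spaced across the span with equal gaps (rounded down to the nearest mm) at the −x end and between each pair — any rounding remainder accumulates at the +x end.

C is a spool: two coaxial disc flanges of radius 95 mm and thickness 10 mm, joined by a core cylinder of radius 20 mm and height 173 mm. The lower flange rests on z = 0 and the three cylinders share a vertical axis.

The fence section is against the stool's +x side, with their −y faces flush. The spool is on top of the stool.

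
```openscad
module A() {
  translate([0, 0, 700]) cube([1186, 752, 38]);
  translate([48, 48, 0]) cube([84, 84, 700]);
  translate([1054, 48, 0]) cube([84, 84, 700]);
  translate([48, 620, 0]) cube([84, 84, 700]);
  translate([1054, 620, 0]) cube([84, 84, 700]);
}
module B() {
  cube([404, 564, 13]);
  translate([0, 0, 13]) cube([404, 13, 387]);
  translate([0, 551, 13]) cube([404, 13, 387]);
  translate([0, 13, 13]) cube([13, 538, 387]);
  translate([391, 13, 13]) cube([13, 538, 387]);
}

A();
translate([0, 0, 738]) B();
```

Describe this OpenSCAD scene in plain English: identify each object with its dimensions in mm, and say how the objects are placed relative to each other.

A is a table: top 1186 mm (x) × 752 mm (y), 38 mm thick, upper face at z = 738 mm, on four 84×84 mm square legs, each inset 48 mm from the nearest pair of top edges, running from z = 0 to the bottom of the top.

B is an open storage box with external size 404×564×400 mm and wall thickness 13 mm (the base is also 13 mm thick). The base covers the whole footprint; the four walls stand on the base, with the y-facing walls full-width and the x-facing walls fitting between their inner faces.

The open box is on top of the table.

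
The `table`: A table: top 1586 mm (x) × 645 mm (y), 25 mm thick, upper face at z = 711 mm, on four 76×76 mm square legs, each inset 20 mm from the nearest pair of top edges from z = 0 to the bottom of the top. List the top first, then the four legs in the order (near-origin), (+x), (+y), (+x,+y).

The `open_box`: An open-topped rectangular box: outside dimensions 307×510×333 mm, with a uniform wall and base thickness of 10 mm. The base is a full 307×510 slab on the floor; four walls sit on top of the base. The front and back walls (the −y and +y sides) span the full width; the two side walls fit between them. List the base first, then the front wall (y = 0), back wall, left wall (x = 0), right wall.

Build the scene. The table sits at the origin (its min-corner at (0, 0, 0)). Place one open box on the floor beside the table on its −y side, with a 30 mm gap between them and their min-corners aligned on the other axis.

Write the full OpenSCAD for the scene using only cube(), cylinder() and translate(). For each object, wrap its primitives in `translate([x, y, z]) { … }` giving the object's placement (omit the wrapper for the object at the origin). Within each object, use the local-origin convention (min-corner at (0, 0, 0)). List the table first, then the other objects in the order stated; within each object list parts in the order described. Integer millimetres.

translate([0, 0, 686]) cube([1586, 645, 25]);
translate([20, 20, 0]) cube([76, 76, 686]);
translate([1490, 20, 0]) cube([76, 76, 686]);
translate([20, 549, 0]) cube([76, 76, 686]);
translate([1490, 549, 0]) cube([76, 76, 686]);
translate([0, -540, 0]) {
  cube([307, 510, 10]);
  translate([0, 0, 10]) cube([307, 10, 323]);
  translate([0, 500, 10]) cube([307, 10, 323]);
  translate([0, 10, 10]) cube([10, 490, 323]);
  translate([297, 10, 10]) cube([10, 490, 323]);
}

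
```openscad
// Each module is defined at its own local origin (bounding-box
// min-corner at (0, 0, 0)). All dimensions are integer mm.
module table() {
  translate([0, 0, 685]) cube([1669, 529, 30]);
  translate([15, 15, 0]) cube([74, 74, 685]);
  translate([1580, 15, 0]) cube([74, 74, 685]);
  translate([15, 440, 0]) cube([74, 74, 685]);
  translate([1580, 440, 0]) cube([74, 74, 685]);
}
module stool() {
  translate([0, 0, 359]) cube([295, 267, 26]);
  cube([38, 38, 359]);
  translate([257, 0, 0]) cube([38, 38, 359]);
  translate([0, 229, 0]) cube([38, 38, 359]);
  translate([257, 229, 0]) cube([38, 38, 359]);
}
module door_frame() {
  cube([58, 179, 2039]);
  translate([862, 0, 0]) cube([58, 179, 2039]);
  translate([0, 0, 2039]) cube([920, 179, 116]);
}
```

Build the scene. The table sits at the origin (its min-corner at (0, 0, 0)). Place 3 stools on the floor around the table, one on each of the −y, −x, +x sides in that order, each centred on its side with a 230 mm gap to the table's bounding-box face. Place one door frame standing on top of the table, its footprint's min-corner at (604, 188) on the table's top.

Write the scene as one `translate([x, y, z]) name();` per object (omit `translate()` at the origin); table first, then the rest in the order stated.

table();
translate([687, -497, 0]) stool();
translate([-525, 131, 0]) stool();
translate([1899, 131, 0]) stool();
translate([604, 188, 715]) door_frame();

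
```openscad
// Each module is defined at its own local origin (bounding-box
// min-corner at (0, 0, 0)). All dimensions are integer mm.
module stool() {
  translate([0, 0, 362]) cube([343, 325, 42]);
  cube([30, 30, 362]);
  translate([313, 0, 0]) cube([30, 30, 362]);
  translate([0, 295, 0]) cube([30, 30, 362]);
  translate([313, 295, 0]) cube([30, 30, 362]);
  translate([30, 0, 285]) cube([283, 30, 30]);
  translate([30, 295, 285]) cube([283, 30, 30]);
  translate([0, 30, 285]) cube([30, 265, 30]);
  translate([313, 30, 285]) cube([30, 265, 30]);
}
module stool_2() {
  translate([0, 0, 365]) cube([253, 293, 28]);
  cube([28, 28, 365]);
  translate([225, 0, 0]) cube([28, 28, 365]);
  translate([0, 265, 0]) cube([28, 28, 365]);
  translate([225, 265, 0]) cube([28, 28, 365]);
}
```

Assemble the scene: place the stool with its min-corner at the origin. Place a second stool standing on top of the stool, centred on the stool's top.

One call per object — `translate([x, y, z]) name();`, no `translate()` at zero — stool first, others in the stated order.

stool();
translate([45, 16, 404]) stool_2();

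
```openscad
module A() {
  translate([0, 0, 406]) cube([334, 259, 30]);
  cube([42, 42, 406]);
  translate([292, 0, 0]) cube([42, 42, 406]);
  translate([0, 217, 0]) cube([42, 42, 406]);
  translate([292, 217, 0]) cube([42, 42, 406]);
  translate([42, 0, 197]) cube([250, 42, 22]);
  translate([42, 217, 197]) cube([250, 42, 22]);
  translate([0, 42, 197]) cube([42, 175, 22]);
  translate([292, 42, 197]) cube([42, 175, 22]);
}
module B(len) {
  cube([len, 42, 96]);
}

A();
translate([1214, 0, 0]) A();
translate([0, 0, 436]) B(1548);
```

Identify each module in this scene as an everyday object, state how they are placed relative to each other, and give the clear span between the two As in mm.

Second stool starts at x = 1214; first ends at x = 334; clear span = 1214 − 334 = 880 mm.

A is a stool. B is a beam. A beam spans the tops of two stools. The clear span between the two stools is 880 mm.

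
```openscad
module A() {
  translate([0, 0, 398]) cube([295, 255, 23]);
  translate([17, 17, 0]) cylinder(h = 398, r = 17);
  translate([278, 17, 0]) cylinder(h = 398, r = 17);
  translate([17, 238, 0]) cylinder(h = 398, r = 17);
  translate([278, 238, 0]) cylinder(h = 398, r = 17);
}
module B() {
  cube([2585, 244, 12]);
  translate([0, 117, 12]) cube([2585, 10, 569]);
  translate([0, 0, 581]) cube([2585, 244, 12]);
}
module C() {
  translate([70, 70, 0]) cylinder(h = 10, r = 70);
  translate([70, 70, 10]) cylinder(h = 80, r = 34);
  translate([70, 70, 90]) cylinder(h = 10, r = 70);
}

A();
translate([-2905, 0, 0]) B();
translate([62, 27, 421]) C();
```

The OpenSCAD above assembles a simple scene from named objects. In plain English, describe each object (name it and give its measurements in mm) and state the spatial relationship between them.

A is a simple wooden stool: a rectangular seat 295 mm (x) by 255 mm (y), 23 mm thick, top face at z = 421 mm, on four round legs, each 34 mm in diameter. The legs rest on z = 0, each leg's axis is inset half a diameter from the nearest pair of seat edges (so the leg's bounding box is flush with the corner).

B is an I-beam lying along x, 2585 mm long. Overall section height 593 mm. Two flanges 244 mm wide (y) and 12 mm thick, one on the floor and one at the top; a web 10 mm thick runs between them, centred on the flange width.

C is a spool: two coaxial disc flanges of radius 70 mm and thickness 10 mm, joined by a core cylinder of radius 34 mm and height 80 mm. The lower flange rests on z = 0 and the three cylinders share a vertical axis.

The I-beam is on the floor beside the stool on its −x side. The spool is on top of the stool.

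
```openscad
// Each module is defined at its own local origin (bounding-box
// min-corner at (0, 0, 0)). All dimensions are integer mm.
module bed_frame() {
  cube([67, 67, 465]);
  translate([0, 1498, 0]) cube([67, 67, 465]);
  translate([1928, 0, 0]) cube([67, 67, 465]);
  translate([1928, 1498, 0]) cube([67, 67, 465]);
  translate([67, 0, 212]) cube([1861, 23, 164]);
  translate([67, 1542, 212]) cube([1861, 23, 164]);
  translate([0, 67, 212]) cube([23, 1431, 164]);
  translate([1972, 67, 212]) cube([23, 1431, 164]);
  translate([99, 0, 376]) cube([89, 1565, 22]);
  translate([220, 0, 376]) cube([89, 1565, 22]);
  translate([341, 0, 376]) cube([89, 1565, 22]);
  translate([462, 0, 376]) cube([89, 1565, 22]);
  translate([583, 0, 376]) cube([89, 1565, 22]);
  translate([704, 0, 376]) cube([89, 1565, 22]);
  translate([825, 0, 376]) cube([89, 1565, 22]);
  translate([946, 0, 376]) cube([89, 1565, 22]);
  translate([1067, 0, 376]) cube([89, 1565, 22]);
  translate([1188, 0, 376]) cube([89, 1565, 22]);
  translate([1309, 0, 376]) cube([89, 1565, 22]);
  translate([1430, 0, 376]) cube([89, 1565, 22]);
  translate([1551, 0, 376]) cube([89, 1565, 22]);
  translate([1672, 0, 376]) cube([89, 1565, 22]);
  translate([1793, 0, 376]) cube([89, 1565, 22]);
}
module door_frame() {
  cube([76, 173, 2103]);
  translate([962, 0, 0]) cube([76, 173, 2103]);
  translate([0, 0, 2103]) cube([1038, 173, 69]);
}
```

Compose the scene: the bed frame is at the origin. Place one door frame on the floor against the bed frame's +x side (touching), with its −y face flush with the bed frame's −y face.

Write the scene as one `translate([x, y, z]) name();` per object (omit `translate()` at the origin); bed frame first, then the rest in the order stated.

bed_frame();
translate([1995, 0, 0]) door_frame();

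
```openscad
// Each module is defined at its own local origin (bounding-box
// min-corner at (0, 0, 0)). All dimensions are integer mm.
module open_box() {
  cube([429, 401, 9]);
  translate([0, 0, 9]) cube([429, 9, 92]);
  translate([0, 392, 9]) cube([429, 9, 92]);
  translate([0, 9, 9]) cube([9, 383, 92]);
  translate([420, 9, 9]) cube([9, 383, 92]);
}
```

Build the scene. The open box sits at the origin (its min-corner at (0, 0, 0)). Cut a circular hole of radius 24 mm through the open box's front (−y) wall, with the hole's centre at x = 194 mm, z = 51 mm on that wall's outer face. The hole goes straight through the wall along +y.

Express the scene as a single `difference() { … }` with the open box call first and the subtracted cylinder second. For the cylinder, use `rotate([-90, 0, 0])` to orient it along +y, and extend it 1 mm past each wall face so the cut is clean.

difference() {
  open_box();
  translate([194, -1, 51]) rotate([-90, 0, 0]) cylinder(h = 11, r = 24);
}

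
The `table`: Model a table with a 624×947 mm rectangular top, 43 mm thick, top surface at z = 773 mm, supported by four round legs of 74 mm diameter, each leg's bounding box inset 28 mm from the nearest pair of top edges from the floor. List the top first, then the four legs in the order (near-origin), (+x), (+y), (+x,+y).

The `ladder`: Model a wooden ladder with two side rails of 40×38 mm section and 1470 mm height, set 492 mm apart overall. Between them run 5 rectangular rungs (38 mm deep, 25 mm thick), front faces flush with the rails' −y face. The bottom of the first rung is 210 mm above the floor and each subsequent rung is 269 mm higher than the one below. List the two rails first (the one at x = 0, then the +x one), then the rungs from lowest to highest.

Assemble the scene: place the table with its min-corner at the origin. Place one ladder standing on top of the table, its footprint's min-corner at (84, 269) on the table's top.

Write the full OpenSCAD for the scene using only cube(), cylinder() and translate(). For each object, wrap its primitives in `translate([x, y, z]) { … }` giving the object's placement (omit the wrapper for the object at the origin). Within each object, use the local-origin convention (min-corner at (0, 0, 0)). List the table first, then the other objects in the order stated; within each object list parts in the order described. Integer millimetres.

translate([0, 0, 730]) cube([624, 947, 43]);
translate([65, 65, 0]) cylinder(h = 730, r = 37);
translate([559, 65, 0]) cylinder(h = 730, r = 37);
translate([65, 882, 0]) cylinder(h = 730, r = 37);
translate([559, 882, 0]) cylinder(h = 730, r = 37);
translate([84, 269, 773]) {
  cube([40, 38, 1470]);
  translate([452, 0, 0]) cube([40, 38, 1470]);
  translate([40, 0, 210]) cube([412, 38, 25]);
  translate([40, 0, 479]) cube([412, 38, 25]);
  translate([40, 0, 748]) cube([412, 38, 25]);
  translate([40, 0, 1017]) cube([412, 38, 25]);
  translate([40, 0, 1286]) cube([412, 38, 25]);
}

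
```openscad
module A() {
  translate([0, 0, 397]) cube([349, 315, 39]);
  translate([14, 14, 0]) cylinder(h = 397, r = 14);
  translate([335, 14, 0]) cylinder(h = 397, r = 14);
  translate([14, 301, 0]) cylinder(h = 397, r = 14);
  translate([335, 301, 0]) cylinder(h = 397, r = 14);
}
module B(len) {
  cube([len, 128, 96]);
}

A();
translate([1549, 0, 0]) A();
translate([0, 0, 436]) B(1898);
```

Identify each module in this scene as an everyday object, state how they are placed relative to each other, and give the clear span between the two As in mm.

Second stool starts at x = 1549; first ends at x = 349; clear span = 1549 − 349 = 1200 mm.

A is a stool. B is a beam. A beam spans the tops of two stools. The clear span between the two stools is 1200 mm.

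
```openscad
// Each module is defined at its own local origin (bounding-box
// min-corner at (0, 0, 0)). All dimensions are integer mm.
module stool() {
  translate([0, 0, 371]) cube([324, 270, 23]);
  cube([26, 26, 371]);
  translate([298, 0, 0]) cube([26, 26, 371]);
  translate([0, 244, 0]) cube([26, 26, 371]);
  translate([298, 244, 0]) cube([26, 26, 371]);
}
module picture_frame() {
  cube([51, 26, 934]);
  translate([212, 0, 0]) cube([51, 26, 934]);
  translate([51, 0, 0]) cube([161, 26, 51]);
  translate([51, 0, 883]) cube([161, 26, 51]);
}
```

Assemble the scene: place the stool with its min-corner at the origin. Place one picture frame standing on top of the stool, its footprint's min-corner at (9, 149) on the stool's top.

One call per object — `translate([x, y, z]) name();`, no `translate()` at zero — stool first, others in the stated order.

stool();
translate([9, 149, 394]) picture_frame();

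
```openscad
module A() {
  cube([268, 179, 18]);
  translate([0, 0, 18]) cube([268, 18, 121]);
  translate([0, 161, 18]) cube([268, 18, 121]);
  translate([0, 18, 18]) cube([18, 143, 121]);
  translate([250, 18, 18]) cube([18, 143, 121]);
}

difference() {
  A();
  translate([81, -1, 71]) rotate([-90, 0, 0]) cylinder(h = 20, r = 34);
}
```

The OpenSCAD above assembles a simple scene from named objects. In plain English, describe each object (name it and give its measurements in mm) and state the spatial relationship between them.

A is an open-topped rectangular box: outside dimensions 268×179×139 mm, with a uniform wall and base thickness of 18 mm. The base is a full 268×179 slab on the floor; four walls sit on top of the base. The front and back walls (the −y and +y sides) span the full width; the two side walls fit between them.

The open box has a circular hole of radius 34 mm through its front wall, centred at (x = 81, z = 71).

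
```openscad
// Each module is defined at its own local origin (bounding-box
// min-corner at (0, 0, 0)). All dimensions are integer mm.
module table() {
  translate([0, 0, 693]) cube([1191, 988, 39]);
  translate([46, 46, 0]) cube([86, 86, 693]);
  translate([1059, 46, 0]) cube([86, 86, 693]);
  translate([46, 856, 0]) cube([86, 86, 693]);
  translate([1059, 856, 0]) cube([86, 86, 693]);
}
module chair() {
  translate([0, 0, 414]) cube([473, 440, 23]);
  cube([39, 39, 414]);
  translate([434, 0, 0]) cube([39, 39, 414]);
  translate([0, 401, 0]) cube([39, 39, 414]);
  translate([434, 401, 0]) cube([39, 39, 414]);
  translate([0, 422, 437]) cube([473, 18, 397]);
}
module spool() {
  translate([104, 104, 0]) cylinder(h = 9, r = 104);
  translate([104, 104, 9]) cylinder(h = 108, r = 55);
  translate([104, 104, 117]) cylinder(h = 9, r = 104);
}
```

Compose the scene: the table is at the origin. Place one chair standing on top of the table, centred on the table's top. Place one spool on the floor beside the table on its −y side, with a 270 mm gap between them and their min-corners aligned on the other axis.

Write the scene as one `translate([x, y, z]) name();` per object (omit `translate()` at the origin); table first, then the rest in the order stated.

table();
translate([359, 274, 732]) chair();
translate([0, -478, 0]) spool();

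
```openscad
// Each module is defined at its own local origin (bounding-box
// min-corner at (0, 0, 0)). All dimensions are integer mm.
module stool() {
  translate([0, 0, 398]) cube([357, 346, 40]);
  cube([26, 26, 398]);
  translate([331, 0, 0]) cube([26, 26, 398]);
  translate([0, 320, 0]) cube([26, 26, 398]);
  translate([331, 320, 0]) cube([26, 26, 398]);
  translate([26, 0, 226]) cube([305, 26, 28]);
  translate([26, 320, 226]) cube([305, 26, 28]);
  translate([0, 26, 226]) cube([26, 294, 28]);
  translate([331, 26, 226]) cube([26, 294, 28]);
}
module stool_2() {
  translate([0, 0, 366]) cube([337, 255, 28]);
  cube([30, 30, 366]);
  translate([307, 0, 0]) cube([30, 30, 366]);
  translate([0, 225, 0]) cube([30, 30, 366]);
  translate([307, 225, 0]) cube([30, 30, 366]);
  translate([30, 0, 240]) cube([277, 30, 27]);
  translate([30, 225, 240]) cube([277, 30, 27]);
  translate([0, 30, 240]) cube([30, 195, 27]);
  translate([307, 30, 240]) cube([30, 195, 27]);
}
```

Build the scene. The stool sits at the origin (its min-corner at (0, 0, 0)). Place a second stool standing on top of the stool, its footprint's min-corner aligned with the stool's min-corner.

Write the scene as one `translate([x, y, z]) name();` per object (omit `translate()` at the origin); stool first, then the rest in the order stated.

stool();
translate([0, 0, 438]) stool_2();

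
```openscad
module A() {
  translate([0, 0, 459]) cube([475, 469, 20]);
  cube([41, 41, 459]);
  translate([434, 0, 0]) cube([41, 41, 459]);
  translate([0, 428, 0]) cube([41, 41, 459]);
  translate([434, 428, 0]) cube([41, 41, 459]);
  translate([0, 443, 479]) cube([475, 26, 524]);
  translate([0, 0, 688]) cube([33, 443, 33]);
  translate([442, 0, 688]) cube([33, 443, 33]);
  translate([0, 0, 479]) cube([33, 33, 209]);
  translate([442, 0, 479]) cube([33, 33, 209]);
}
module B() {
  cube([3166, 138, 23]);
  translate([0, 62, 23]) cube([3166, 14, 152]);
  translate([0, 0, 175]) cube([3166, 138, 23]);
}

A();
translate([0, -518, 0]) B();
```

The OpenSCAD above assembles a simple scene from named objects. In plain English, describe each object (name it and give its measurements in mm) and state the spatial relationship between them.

A is a chair. The seat is a 475×469×20 mm slab with its top at z = 479 mm, on four 41×41 mm corner legs (flush with the seat edges, standing on z = 0). A flat backrest 26 mm thick, 524 mm tall, spans the full seat width and rises from the seat top along its +y edge, rear face flush with the rear of the seat. Two armrests of 33×33 mm section run along each side from the seat's front edge to the front of the backrest, top faces 242 mm above the seat top and outer faces flush with the seat's x-edges; a 33×33 mm post under the front of each armrest stands on the seat at the front corner.

B is an I-beam lying along x, 3166 mm long. Overall section height 198 mm. Two flanges 138 mm wide (y) and 23 mm thick, one on the floor and one at the top; a web 14 mm thick runs between them, centred on the flange width.

The I-beam is on the floor beside the chair on its −y side.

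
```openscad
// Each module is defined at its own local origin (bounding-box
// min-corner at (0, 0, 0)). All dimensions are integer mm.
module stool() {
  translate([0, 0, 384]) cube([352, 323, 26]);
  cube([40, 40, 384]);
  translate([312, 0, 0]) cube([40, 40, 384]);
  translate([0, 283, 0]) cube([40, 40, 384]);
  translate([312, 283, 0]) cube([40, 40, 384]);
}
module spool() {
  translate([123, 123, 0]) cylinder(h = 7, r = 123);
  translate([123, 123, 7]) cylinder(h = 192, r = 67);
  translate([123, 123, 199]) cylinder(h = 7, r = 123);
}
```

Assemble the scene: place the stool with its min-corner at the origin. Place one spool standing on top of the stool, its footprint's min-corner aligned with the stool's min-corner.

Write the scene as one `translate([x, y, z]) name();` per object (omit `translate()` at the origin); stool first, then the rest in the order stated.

stool();
translate([0, 0, 410]) spool();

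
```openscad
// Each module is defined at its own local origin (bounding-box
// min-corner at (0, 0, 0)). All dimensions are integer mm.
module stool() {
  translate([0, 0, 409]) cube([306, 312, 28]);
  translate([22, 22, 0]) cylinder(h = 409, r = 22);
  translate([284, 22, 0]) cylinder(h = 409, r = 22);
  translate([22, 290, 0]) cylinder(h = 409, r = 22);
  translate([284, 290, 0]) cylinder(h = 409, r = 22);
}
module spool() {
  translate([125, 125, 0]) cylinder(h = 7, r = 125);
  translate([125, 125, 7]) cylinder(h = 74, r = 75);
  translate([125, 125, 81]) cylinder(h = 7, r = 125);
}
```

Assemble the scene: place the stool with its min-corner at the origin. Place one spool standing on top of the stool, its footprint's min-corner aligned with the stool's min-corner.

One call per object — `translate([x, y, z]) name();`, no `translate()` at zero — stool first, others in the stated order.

stool();
translate([0, 0, 437]) spool();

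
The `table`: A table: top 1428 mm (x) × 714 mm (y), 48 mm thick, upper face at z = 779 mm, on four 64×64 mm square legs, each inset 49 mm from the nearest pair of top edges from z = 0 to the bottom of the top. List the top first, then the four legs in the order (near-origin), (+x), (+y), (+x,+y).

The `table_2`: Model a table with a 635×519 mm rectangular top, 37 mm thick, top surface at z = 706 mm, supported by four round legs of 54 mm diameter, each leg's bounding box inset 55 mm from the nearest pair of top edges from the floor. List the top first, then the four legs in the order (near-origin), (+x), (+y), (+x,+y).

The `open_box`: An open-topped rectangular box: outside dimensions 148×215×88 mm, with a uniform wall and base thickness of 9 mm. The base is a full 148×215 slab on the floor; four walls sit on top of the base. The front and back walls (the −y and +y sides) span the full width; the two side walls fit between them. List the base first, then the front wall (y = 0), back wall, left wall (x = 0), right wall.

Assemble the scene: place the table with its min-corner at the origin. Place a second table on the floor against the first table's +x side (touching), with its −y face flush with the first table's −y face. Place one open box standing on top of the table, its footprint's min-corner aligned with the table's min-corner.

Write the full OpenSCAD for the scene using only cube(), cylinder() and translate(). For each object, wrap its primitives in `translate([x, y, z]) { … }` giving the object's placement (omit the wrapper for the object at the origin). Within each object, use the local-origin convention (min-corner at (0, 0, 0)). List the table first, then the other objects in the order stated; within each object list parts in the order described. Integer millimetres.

translate([0, 0, 731]) cube([1428, 714, 48]);
translate([49, 49, 0]) cube([64, 64, 731]);
translate([1315, 49, 0]) cube([64, 64, 731]);
translate([49, 601, 0]) cube([64, 64, 731]);
translate([1315, 601, 0]) cube([64, 64, 731]);
translate([1428, 0, 0]) {
  translate([0, 0, 669]) cube([635, 519, 37]);
  translate([82, 82, 0]) cylinder(h = 669, r = 27);
  translate([553, 82, 0]) cylinder(h = 669, r = 27);
  translate([82, 437, 0]) cylinder(h = 669, r = 27);
  translate([553, 437, 0]) cylinder(h = 669, r = 27);
}
translate([0, 0, 779]) {
  cube([148, 215, 9]);
  translate([0, 0, 9]) cube([148, 9, 79]);
  translate([0, 206, 9]) cube([148, 9, 79]);
  translate([0, 9, 9]) cube([9, 197, 79]);
  translate([139, 9, 9]) cube([9, 197, 79]);
}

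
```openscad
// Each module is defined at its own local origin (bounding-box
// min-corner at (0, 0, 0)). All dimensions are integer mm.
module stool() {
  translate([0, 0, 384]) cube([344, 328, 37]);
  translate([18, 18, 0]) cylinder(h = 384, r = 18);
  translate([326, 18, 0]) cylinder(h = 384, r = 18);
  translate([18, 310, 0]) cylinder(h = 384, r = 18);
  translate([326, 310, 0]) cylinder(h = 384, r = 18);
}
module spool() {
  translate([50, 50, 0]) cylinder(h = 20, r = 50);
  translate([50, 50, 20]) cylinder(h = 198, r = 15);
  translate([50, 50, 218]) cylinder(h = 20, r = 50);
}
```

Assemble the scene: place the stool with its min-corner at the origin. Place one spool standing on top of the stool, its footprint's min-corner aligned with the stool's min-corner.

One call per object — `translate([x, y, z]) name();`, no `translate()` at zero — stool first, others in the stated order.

stool();
translate([0, 0, 421]) spool();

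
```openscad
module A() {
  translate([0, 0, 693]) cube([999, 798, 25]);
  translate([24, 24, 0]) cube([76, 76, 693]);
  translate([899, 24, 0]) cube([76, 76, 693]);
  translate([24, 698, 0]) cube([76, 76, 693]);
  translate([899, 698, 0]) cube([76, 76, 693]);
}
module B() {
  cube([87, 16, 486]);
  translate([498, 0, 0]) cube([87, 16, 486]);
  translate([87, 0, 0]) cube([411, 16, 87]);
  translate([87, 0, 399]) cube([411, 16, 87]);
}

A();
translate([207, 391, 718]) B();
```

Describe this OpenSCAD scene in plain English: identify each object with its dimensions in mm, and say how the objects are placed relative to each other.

A is a table with a 999×798 mm rectangular top, 25 mm thick, top surface at z = 718 mm, supported by four 76×76 mm square legs, each inset 24 mm from the nearest pair of top edges, running from the floor.

B is a rectangular picture frame lying in the x–z plane (depth along y). The opening is 411 mm wide (x) by 312 mm tall (z), surrounded by a border 87 mm wide on all four sides. The frame is 16 mm deep and is made of two full-height vertical stiles with two horizontal rails fitted between them.

The picture frame is on top of the table, centred.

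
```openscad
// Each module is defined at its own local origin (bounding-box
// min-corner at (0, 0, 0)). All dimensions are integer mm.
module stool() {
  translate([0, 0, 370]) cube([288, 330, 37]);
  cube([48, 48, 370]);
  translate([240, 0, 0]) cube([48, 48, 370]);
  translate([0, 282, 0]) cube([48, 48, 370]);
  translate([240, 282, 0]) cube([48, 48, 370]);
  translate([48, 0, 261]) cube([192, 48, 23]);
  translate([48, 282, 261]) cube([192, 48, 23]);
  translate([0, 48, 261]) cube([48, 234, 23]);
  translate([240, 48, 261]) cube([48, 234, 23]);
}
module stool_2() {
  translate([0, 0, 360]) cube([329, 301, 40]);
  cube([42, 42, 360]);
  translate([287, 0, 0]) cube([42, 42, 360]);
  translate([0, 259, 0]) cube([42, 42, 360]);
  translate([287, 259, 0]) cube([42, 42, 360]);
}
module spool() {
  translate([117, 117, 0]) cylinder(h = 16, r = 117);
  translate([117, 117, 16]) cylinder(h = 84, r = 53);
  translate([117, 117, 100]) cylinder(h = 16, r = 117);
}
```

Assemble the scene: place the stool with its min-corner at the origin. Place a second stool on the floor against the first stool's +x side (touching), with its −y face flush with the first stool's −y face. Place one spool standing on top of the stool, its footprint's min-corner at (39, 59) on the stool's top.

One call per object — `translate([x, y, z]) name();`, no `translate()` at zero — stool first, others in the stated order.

stool();
translate([288, 0, 0]) stool_2();
translate([39, 59, 407]) spool();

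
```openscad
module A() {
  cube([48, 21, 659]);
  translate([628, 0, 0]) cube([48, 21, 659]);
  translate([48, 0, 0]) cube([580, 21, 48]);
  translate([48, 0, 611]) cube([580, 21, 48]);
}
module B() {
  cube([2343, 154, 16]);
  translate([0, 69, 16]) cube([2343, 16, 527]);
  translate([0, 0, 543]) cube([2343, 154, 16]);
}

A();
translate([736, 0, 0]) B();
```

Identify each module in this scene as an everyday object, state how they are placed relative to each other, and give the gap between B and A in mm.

A is a picture frame. B is an I-beam. The I-beam is on the floor beside the picture frame on its +x side. The gap between the I-beam and the picture frame is 60 mm.

The I-beam's nearest face is 60 mm from the picture frame's +x face.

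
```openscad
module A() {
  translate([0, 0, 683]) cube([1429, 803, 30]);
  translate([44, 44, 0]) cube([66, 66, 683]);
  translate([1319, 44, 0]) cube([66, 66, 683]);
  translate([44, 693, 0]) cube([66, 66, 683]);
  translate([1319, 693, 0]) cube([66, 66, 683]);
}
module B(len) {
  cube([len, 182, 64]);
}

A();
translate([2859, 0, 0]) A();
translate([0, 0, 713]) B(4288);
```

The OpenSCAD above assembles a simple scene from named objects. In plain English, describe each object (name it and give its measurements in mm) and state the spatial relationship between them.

A is a table with a 1429×803 mm rectangular top, 30 mm thick, top surface at z = 713 mm, supported by four 66×66 mm square legs, each inset 44 mm from the nearest pair of top edges, running from the floor.

B is a rectangular beam 4288 mm long (x), 182 mm deep (y), 64 mm thick (z).

The beam spans the tops of two tables placed 1430 mm apart, resting at z = 713 mm.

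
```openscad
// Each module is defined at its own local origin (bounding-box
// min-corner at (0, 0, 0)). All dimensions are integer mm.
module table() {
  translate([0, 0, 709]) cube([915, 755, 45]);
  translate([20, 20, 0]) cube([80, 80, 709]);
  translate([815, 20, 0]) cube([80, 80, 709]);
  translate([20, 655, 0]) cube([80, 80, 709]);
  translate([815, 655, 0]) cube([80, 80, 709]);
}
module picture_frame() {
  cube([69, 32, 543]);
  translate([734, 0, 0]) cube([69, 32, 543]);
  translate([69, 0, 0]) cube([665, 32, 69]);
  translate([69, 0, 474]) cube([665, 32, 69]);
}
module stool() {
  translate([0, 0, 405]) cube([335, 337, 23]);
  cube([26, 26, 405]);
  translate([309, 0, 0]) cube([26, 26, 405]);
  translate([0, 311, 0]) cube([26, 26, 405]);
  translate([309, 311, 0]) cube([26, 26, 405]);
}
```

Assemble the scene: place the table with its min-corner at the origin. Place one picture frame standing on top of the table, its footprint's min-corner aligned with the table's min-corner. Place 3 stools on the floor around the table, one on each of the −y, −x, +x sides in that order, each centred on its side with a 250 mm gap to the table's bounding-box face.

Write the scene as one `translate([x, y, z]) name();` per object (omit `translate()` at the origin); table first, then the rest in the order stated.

table();
translate([0, 0, 754]) picture_frame();
translate([290, -587, 0]) stool();
translate([-585, 209, 0]) stool();
translate([1165, 209, 0]) stool();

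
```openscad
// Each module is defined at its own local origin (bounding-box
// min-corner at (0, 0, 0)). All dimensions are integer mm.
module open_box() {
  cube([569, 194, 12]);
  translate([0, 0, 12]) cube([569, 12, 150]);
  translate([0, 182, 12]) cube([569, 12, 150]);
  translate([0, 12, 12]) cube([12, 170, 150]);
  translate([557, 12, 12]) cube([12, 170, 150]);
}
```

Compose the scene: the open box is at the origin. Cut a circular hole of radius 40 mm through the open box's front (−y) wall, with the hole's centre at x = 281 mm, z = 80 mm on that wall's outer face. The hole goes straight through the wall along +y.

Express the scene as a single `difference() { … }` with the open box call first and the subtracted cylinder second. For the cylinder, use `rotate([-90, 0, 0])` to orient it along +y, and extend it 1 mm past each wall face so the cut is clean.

difference() {
  open_box();
  translate([281, -1, 80]) rotate([-90, 0, 0]) cylinder(h = 14, r = 40);
}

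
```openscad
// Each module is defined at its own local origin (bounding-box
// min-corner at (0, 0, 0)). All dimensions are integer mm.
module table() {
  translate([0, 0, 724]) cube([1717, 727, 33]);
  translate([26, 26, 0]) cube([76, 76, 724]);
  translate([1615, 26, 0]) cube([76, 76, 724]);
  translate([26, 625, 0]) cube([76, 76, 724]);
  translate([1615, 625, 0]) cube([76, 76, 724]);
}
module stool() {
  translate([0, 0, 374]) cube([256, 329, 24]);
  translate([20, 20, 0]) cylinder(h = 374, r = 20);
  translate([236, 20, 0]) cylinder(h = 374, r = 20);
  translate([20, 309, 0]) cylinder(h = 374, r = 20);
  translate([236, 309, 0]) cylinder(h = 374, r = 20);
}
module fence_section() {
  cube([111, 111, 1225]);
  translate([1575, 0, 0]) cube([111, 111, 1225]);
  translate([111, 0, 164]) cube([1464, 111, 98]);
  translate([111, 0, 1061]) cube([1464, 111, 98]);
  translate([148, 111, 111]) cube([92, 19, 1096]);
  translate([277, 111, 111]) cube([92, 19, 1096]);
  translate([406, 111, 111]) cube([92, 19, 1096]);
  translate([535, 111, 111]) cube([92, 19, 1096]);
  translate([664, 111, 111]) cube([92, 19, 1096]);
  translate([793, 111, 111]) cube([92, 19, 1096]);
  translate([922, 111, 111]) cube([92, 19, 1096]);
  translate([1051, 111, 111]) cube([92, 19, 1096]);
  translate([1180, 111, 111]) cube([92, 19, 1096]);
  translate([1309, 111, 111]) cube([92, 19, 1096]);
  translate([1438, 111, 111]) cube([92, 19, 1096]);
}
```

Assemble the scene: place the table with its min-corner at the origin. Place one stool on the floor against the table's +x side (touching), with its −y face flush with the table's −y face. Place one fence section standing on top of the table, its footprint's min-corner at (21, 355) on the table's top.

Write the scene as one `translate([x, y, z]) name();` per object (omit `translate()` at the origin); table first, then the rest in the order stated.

table();
translate([1717, 0, 0]) stool();
translate([21, 355, 757]) fence_section();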